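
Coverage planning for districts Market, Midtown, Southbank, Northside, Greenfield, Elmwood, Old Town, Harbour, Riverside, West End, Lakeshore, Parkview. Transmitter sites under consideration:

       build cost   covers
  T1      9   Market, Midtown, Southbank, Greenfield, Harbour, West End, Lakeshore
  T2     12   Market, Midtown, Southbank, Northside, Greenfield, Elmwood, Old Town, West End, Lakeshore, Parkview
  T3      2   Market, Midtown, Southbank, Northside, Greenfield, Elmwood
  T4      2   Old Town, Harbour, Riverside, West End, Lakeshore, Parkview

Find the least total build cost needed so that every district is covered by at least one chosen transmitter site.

T3, T4 cover every district at build cost 2 + 2 = 4.
Any cover uses at least 2 transmitter sites; among all covering selections none totals below 4.

4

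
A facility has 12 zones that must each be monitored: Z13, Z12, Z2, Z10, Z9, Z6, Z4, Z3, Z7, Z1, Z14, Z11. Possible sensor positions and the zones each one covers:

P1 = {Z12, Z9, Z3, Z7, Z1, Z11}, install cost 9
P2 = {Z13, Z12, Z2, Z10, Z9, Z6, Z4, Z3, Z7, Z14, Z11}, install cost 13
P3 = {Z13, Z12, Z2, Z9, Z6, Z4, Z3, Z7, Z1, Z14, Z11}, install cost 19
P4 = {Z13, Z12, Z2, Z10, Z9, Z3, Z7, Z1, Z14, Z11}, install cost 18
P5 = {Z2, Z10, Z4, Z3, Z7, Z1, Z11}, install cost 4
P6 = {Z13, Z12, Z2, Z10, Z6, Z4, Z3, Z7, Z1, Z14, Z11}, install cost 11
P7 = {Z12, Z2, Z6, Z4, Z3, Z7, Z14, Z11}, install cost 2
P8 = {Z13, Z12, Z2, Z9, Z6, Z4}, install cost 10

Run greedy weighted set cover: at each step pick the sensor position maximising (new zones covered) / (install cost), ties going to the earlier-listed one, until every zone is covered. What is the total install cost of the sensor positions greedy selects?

16

Pick 1: P7 adds 8 new (Z12, Z2, Z6, Z4, Z3, Z7, Z14, Z11) at install cost 2 (ratio 8/2).
Pick 2: P5 adds 2 new (Z10, Z1) at install cost 4 (ratio 2/4).
Pick 3: P8 adds 2 new (Z13, Z9) at install cost 10 (ratio 2/10).
Greedy total install cost: 2 + 4 + 10 = 16.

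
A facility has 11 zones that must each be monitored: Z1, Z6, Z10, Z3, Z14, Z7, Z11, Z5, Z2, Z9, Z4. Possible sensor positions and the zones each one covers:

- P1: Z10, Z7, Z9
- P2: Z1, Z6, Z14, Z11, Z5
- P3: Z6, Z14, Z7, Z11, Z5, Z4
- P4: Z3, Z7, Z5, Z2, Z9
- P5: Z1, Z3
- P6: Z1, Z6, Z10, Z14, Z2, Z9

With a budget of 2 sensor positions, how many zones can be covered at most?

10

Choosing P3, P6 covers {Z1, Z6, Z10, Z14, Z7, Z11, Z5, Z2, Z9, Z4} — 10 zones.
No choice of 2 sensor positions does better; here Z3 is left uncovered.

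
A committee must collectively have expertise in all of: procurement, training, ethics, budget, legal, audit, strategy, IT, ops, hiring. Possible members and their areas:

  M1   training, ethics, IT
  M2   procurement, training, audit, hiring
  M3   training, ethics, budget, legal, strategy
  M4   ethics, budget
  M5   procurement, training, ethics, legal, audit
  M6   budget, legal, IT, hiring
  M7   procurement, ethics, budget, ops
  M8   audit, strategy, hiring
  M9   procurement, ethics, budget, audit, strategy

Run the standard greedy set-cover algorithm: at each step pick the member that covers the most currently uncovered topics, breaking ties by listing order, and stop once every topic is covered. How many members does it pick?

4

Pick 1: M3 covers 5 new topics (training, ethics, budget, legal, strategy).
Pick 2: M2 covers 3 new topics (procurement, audit, hiring).
Pick 3: M1 covers 1 new topics (IT).
Pick 4: M7 covers 1 new topics (ops).
Greedy uses 4 members.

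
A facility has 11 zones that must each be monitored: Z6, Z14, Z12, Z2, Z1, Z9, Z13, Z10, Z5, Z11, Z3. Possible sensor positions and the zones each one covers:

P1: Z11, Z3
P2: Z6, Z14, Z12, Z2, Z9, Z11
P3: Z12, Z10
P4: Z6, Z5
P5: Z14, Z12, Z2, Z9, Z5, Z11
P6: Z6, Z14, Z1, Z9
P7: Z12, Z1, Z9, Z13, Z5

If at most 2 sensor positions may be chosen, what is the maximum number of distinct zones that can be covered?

Choosing P2, P7 covers {Z6, Z14, Z12, Z2, Z1, Z9, Z13, Z5, Z11} — 9 zones.
No choice of 2 sensor positions does better; here Z10, Z3 are left uncovered.

9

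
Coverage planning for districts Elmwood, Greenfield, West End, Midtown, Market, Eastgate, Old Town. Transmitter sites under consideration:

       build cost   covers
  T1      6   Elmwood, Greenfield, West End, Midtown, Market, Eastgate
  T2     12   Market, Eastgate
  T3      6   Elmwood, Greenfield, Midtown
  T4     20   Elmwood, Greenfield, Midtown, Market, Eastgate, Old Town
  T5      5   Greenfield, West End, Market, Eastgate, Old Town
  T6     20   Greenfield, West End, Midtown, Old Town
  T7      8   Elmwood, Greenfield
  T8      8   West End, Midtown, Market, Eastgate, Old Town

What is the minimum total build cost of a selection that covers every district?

T1, T5 cover every district at build cost 6 + 5 = 11.
Any cover uses at least 2 transmitter sites; among all covering selections none totals below 11.

11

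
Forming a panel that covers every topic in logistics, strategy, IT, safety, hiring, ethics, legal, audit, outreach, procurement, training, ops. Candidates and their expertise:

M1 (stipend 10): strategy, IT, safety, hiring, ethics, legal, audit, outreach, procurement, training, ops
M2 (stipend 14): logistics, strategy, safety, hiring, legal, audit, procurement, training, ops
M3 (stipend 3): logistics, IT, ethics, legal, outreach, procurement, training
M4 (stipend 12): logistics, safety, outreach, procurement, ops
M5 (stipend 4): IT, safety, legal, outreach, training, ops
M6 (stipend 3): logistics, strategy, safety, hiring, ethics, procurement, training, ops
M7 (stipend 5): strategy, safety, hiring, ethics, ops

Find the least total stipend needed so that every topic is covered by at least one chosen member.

M1, M3 cover every topic at stipend 10 + 3 = 13.
Any cover uses at least 2 members; among all covering selections none totals below 13.
Greedy by coverage-per-stipend would pick M6, M3, M1 for 16 — worse than the optimum 13.

13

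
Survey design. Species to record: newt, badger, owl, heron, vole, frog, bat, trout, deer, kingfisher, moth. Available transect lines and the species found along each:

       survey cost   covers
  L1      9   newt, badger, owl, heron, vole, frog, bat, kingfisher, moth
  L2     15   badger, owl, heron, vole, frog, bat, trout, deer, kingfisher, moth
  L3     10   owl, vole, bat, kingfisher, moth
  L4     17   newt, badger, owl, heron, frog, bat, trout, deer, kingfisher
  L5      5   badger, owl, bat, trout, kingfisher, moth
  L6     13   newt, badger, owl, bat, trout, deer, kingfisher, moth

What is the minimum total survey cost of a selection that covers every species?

22

L1, L6 cover every species at survey cost 9 + 13 = 22.
Any cover uses at least 2 transects; among all covering selections none totals below 22.
Greedy by coverage-per-survey cost would pick L5, L1, L6 for 27 — worse than the optimum 22.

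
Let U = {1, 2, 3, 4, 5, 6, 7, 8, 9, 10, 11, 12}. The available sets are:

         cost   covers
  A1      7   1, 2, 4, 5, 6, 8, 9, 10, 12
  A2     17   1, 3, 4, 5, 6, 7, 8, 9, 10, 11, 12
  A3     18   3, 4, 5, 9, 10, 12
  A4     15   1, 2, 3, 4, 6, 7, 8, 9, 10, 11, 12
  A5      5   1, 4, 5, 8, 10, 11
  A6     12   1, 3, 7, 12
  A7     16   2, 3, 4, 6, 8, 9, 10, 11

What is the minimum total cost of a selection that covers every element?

A4, A5 cover every element at cost 15 + 5 = 20.
Any cover uses at least 2 sets; among all covering selections none totals below 20.

20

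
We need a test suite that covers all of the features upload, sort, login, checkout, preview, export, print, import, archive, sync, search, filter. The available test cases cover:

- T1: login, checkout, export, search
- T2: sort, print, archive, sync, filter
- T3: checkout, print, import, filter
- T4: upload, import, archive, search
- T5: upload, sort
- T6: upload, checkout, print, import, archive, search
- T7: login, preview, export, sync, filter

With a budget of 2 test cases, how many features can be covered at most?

11

Choosing T6, T7 covers {upload, login, checkout, preview, export, print, import, archive, sync, search, filter} — 11 features.
No choice of 2 test cases does better; here sort is left uncovered.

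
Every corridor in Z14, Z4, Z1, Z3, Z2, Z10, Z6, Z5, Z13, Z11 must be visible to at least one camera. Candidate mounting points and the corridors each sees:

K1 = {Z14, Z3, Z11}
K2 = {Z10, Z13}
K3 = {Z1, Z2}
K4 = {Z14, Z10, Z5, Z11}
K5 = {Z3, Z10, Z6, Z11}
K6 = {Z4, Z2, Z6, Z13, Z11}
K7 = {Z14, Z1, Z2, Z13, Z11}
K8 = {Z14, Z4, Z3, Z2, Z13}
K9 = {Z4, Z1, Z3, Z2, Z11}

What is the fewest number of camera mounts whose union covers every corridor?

3

K4, K6, K9 together cover {Z14, Z4, Z1, Z3, Z2, Z10, Z6, Z5, Z13, Z11} — every corridor.
No 2 of the 9 camera mounts cover everything (all 36 pairs fall short), so 3 is minimum.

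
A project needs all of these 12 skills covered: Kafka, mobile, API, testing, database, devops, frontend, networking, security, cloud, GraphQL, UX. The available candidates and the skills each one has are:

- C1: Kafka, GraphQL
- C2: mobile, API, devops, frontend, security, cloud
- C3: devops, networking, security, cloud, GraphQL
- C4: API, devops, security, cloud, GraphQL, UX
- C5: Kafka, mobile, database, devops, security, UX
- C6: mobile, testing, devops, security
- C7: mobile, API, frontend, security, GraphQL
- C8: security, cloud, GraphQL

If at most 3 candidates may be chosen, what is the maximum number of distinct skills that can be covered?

11

Choosing C2, C3, C5 covers {Kafka, mobile, API, database, devops, frontend, networking, security, cloud, GraphQL, UX} — 11 skills.
No choice of 3 candidates does better; here testing is left uncovered.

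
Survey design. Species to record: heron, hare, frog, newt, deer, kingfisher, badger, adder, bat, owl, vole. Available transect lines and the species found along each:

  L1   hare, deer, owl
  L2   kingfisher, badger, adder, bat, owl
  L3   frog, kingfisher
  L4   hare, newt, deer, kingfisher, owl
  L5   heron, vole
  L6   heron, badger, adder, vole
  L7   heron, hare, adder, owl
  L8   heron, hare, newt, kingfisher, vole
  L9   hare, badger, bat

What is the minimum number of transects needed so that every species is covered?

L1, L2, L3, L8 together cover {heron, hare, frog, newt, deer, kingfisher, badger, adder, bat, owl, vole} — every species.
No 3 of the 9 transects cover everything (all 84 triples fall short), so 4 is minimum.

4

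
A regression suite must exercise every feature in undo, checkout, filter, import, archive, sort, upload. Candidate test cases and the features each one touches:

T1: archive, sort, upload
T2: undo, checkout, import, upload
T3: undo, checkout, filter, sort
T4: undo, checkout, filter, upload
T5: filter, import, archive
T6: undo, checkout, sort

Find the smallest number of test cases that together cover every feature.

T1, T2, T3 together cover {undo, checkout, filter, import, archive, sort, upload} — every feature.
No 2 of the 6 test cases cover everything (all 15 pairs fall short), so 3 is minimum.

3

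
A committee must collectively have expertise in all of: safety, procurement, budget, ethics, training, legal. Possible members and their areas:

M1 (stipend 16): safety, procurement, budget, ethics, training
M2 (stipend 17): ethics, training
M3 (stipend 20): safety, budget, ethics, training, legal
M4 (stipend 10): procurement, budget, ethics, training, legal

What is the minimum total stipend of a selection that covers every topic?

M1, M4 cover every topic at stipend 16 + 10 = 26.
Any cover uses at least 2 members; among all covering selections none totals below 26.

26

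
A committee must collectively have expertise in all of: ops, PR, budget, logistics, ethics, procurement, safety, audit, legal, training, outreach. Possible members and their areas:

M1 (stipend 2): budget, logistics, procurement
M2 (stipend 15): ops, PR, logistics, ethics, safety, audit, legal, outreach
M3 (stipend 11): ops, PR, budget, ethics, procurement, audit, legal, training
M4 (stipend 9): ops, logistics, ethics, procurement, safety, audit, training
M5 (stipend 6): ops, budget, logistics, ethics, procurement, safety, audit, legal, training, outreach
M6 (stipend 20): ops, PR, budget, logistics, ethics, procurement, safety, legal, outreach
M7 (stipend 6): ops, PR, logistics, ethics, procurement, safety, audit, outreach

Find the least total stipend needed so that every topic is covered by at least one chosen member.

M5, M7 cover every topic at stipend 6 + 6 = 12.
Any cover uses at least 2 members; among all covering selections none totals below 12.

12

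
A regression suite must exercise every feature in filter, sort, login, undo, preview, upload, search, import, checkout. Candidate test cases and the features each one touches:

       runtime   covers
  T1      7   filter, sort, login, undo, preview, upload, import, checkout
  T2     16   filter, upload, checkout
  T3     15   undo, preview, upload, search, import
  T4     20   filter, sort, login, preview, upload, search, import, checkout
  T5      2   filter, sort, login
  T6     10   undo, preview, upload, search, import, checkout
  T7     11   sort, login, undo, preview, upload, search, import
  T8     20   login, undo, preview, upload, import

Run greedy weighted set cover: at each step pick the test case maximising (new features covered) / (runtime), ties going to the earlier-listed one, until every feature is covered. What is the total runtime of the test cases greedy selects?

19

Pick 1: T5 adds 3 new (filter, sort, login) at runtime 2 (ratio 3/2).
Pick 2: T1 adds 5 new (undo, preview, upload, import, checkout) at runtime 7 (ratio 5/7).
Pick 3: T6 adds 1 new (search) at runtime 10 (ratio 1/10).
Greedy total runtime: 2 + 7 + 10 = 19. (The true optimum is 12, so greedy overshoots here.)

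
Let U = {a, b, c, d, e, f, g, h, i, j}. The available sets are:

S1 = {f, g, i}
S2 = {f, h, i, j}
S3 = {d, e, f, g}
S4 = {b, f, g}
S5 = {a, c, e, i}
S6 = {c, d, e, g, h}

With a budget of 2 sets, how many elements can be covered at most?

Choosing S2, S6 covers {c, d, e, f, g, h, i, j} — 8 elements.
No choice of 2 sets does better; here a, b are left uncovered.

8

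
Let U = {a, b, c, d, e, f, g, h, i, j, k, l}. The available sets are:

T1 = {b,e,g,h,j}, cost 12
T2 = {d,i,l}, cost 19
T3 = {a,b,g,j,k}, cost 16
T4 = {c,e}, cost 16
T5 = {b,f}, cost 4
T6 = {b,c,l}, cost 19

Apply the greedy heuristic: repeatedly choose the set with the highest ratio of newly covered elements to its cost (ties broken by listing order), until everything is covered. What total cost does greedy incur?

67

Pick 1: T5 adds 2 new (b, f) at cost 4 (ratio 2/4).
Pick 2: T1 adds 4 new (e, g, h, j) at cost 12 (ratio 4/12).
Pick 3: T2 adds 3 new (d, i, l) at cost 19 (ratio 3/19).
Pick 4: T3 adds 2 new (a, k) at cost 16 (ratio 2/16).
Pick 5: T4 adds 1 new (c) at cost 16 (ratio 1/16).
Greedy total cost: 4 + 12 + 19 + 16 + 16 = 67.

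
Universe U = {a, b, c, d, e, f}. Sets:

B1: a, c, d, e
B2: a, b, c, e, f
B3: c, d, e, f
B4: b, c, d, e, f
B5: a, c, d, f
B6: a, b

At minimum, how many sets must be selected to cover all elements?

2

B1, B2 together cover {a, b, c, d, e, f} — every element.
No single set contains all 6 elements, so 2 is optimal.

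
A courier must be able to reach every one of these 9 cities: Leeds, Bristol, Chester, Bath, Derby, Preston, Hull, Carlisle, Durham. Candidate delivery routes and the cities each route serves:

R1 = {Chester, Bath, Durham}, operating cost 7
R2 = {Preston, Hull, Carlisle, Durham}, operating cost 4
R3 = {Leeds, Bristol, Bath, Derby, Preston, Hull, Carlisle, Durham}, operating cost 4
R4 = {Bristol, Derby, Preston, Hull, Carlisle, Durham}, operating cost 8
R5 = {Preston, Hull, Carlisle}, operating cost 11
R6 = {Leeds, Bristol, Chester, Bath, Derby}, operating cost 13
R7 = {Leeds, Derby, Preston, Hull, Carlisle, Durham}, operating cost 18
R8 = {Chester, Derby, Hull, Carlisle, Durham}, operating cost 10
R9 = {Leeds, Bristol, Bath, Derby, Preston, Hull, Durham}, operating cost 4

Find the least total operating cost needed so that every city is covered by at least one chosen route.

11

R1, R3 cover every city at operating cost 7 + 4 = 11.
Any cover uses at least 2 routes; among all covering selections none totals below 11.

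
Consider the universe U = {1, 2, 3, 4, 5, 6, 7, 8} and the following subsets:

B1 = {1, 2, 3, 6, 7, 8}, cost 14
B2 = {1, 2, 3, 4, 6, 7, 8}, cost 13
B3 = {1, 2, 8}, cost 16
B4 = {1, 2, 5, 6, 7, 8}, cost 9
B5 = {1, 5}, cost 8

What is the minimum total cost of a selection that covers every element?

21

B2, B5 cover every element at cost 13 + 8 = 21.
Any cover uses at least 2 sets; among all covering selections none totals below 21.
Greedy by coverage-per-cost would pick B4, B2 for 22 — worse than the optimum 21.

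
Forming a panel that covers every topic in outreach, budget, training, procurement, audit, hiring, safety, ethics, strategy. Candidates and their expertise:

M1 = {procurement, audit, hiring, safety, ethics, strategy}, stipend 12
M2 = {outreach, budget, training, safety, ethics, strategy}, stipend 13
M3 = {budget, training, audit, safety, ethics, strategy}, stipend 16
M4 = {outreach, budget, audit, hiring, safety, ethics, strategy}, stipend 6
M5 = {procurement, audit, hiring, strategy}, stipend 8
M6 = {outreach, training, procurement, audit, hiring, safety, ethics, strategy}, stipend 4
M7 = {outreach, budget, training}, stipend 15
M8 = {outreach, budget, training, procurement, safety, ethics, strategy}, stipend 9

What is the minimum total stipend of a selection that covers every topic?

10

M4, M6 cover every topic at stipend 6 + 4 = 10.
Any cover uses at least 2 members; among all covering selections none totals below 10.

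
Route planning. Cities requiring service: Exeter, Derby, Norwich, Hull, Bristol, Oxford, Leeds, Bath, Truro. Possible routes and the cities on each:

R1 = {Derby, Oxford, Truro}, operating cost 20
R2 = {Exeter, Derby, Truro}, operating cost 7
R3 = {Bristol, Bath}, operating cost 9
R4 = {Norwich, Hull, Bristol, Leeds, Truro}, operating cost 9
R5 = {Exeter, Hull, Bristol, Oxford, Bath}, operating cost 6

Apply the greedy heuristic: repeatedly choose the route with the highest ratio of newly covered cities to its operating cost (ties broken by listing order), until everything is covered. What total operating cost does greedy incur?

Pick 1: R5 adds 5 new (Exeter, Hull, Bristol, Oxford, Bath) at operating cost 6 (ratio 5/6).
Pick 2: R4 adds 3 new (Norwich, Leeds, Truro) at operating cost 9 (ratio 3/9).
Pick 3: R2 adds 1 new (Derby) at operating cost 7 (ratio 1/7).
Greedy total operating cost: 6 + 9 + 7 = 22.

22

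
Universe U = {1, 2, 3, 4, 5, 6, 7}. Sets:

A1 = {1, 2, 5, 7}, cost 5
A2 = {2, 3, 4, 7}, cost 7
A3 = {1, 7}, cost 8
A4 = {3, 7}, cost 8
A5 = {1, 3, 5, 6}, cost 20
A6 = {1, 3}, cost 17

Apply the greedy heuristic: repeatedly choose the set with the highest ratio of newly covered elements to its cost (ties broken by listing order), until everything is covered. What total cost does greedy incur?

32

Pick 1: A1 adds 4 new (1, 2, 5, 7) at cost 5 (ratio 4/5).
Pick 2: A2 adds 2 new (3, 4) at cost 7 (ratio 2/7).
Pick 3: A5 adds 1 new (6) at cost 20 (ratio 1/20).
Greedy total cost: 5 + 7 + 20 = 32. (The true optimum is 27, so greedy overshoots here.)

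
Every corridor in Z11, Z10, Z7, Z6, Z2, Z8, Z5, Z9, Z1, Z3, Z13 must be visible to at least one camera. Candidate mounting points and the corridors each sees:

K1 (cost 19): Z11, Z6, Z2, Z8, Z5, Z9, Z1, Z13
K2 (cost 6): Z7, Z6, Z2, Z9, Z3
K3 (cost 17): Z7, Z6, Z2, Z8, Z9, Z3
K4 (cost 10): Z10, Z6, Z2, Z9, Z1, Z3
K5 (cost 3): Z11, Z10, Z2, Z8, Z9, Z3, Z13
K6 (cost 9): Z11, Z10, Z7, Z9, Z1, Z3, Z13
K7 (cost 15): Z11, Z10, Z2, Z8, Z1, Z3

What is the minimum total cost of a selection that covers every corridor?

K1, K6 cover every corridor at cost 19 + 9 = 28.
Any cover uses at least 2 camera mounts; among all covering selections none totals below 28.

28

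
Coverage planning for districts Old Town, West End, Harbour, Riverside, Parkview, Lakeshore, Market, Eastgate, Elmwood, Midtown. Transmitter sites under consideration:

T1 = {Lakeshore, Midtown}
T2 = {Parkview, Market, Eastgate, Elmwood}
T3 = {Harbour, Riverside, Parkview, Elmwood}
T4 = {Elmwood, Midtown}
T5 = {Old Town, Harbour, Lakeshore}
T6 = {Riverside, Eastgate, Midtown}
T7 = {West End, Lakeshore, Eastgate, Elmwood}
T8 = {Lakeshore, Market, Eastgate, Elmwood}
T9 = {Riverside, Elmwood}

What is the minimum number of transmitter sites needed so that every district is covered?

T2, T5, T6, T7 together cover {Old Town, West End, Harbour, Riverside, Parkview, Lakeshore, Market, Eastgate, Elmwood, Midtown} — every district.
No 3 of the 9 transmitter sites cover everything (all 84 triples fall short), so 4 is minimum.

4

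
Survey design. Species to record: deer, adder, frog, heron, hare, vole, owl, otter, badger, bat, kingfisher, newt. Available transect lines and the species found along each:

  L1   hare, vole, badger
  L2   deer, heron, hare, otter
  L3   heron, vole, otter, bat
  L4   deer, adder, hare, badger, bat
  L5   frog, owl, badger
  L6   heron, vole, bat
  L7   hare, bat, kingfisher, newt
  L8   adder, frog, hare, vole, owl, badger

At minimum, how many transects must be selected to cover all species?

3

L2, L7, L8 together cover {deer, adder, frog, heron, hare, vole, owl, otter, badger, bat, kingfisher, newt} — every species.
No 2 of the 8 transects cover everything (all 28 pairs fall short), so 3 is minimum.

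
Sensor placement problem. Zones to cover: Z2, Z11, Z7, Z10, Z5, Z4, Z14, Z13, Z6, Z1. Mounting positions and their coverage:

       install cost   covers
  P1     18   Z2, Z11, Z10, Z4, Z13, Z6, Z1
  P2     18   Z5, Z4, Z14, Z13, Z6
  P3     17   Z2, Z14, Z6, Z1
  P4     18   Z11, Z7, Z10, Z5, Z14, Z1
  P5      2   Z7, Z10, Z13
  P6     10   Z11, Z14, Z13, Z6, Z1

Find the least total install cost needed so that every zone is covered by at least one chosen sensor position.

36

P1, P4 cover every zone at install cost 18 + 18 = 36.
Any cover uses at least 2 sensor positions; among all covering selections none totals below 36.
Greedy by coverage-per-install cost would pick P5, P6, P1, P2 for 48 — worse than the optimum 36.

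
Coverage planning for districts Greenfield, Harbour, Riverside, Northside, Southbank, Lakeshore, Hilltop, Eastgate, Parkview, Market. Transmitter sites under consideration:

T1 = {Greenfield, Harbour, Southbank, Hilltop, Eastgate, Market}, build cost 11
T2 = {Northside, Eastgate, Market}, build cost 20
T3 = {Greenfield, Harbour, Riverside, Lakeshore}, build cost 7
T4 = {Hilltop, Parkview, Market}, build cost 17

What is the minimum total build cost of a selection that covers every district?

55

T1, T2, T3, T4 cover every district at build cost 11 + 20 + 7 + 17 = 55.
Any cover uses at least 4 transmitter sites; among all covering selections none totals below 55.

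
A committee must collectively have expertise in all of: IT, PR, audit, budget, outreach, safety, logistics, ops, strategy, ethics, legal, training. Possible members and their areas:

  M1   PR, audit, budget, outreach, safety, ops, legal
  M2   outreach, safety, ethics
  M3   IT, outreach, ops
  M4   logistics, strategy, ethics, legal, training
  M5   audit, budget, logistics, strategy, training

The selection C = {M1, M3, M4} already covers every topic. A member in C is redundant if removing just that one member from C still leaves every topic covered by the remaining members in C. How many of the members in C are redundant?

Drop M1: PR, audit, budget, safety uncovered — not redundant.
Drop M3: IT uncovered — not redundant.
Drop M4: logistics, strategy, ethics, training uncovered — not redundant.
None of the members in C is redundant.

0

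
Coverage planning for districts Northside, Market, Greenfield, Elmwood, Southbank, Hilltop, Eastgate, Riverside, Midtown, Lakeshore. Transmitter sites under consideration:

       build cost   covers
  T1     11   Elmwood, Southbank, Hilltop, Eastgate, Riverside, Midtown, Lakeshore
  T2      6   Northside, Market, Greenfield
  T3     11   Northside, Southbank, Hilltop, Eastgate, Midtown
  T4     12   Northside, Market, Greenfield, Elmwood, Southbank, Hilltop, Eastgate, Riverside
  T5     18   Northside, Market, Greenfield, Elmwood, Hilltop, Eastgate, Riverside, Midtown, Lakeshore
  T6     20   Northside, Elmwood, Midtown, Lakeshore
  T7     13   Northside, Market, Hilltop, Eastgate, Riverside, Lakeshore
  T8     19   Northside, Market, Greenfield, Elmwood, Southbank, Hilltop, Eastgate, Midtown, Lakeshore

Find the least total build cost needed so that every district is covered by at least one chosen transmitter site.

17

T1, T2 cover every district at build cost 11 + 6 = 17.
Any cover uses at least 2 transmitter sites; among all covering selections none totals below 17.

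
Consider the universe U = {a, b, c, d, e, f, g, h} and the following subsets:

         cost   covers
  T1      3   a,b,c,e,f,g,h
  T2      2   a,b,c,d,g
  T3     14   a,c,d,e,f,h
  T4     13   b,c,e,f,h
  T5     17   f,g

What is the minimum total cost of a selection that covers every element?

T1, T2 cover every element at cost 3 + 2 = 5.
Any cover uses at least 2 sets; among all covering selections none totals below 5.

5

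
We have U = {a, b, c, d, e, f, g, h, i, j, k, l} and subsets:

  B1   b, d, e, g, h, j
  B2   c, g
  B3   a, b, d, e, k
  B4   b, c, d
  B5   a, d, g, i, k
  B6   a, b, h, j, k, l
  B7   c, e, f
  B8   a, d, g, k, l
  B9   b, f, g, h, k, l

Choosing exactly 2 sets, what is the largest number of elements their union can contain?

9

Choosing B1, B5 covers {a, b, d, e, g, h, i, j, k} — 9 elements.
No choice of 2 sets does better; here c, f, l are left uncovered.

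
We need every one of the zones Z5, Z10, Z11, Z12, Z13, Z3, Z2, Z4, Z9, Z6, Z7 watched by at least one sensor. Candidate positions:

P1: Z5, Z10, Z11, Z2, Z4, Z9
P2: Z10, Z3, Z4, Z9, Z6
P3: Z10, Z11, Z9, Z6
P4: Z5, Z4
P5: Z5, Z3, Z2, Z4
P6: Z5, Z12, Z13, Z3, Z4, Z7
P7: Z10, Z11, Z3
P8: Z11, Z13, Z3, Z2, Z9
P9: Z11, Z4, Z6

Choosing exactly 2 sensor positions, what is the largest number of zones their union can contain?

10

Choosing P1, P6 covers {Z5, Z10, Z11, Z12, Z13, Z3, Z2, Z4, Z9, Z7} — 10 zones.
No choice of 2 sensor positions does better; here Z6 is left uncovered.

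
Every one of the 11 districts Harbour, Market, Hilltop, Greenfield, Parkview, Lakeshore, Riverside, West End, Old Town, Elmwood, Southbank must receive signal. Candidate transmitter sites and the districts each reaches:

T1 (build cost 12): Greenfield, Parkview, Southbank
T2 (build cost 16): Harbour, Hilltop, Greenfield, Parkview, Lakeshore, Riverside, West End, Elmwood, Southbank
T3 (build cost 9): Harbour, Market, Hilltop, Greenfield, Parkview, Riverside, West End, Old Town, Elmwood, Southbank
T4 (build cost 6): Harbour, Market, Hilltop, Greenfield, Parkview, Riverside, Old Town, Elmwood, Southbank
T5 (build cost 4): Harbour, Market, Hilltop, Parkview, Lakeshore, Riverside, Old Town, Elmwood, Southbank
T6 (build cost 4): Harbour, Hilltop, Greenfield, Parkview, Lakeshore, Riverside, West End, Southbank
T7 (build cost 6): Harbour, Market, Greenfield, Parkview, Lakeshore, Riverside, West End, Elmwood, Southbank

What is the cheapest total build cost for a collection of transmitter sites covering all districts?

T5, T6 cover every district at build cost 4 + 4 = 8.
Any cover uses at least 2 transmitter sites; among all covering selections none totals below 8.

8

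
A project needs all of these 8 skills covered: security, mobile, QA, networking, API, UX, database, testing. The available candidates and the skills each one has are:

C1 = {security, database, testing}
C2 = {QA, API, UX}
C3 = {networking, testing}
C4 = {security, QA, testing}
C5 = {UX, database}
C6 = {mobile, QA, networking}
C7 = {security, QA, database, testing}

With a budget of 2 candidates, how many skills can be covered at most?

6

Choosing C1, C2 covers {security, QA, API, UX, database, testing} — 6 skills.
No choice of 2 candidates does better; here mobile, networking are left uncovered.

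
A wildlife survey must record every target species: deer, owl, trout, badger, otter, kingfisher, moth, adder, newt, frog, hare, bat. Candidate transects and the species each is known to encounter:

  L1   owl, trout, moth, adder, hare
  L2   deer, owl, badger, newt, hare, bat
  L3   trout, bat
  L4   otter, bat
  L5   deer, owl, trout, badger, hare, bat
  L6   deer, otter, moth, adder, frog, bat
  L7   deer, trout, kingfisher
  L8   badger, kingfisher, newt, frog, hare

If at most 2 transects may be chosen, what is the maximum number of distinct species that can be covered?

Choosing L2, L6 covers {deer, owl, badger, otter, moth, adder, newt, frog, hare, bat} — 10 species.
No choice of 2 transects does better; here trout, kingfisher are left uncovered.

10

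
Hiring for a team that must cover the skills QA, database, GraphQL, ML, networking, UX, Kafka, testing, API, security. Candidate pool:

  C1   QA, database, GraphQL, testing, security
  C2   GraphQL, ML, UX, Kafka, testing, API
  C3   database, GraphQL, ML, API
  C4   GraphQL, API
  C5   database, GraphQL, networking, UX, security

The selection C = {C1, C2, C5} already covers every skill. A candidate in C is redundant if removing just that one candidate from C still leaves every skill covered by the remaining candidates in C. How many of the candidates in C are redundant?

Drop C1: QA uncovered — not redundant.
Drop C2: ML, Kafka, API uncovered — not redundant.
Drop C5: networking uncovered — not redundant.
None of the candidates in C is redundant.

0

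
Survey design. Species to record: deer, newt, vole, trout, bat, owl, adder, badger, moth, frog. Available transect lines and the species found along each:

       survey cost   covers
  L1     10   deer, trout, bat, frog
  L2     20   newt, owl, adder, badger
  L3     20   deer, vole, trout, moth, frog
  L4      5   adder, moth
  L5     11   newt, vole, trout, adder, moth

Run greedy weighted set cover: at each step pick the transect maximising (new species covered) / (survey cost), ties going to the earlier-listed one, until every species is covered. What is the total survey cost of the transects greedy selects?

Pick 1: L5 adds 5 new (newt, vole, trout, adder, moth) at survey cost 11 (ratio 5/11).
Pick 2: L1 adds 3 new (deer, bat, frog) at survey cost 10 (ratio 3/10).
Pick 3: L2 adds 2 new (owl, badger) at survey cost 20 (ratio 2/20).
Greedy total survey cost: 11 + 10 + 20 = 41.

41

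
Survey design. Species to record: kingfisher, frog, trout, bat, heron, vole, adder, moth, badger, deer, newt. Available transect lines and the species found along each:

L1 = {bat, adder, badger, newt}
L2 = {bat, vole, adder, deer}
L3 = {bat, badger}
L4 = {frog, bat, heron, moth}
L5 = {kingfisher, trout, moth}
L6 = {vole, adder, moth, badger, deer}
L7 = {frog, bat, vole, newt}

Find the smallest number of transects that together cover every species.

L1, L2, L4, L5 together cover {kingfisher, frog, trout, bat, heron, vole, adder, moth, badger, deer, newt} — every species.
No 3 of the 7 transects cover everything (all 35 triples fall short), so 4 is minimum.

4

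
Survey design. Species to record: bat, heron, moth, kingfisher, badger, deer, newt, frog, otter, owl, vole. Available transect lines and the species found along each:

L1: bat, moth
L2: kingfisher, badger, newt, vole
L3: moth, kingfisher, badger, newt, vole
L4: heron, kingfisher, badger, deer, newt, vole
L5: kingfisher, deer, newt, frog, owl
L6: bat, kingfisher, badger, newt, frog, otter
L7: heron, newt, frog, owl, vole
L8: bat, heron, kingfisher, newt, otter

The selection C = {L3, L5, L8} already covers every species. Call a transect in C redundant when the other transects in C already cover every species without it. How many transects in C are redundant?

0

Drop L3: moth, badger, vole uncovered — not redundant.
Drop L5: deer, frog, owl uncovered — not redundant.
Drop L8: bat, heron, otter uncovered — not redundant.
None of the transects in C is redundant.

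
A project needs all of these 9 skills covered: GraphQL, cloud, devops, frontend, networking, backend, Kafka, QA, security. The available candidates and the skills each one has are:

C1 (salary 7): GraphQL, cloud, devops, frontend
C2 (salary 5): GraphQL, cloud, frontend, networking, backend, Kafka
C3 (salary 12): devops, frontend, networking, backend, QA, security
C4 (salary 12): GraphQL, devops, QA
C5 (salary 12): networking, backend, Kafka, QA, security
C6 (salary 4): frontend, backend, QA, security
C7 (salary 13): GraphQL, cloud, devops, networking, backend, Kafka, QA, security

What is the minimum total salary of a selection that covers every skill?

16

C1, C2, C6 cover every skill at salary 7 + 5 + 4 = 16.
Any cover uses at least 2 candidates; among all covering selections none totals below 16.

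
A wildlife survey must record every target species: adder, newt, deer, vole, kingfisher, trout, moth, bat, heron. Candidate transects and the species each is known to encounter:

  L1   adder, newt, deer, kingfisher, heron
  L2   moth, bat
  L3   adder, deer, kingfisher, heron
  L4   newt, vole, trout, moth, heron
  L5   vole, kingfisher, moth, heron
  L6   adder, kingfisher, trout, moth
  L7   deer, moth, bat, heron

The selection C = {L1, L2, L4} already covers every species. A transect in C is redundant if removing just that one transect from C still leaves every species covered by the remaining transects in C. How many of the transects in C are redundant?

0

Drop L1: adder, deer, kingfisher uncovered — not redundant.
Drop L2: bat uncovered — not redundant.
Drop L4: vole, trout uncovered — not redundant.
None of the transects in C is redundant.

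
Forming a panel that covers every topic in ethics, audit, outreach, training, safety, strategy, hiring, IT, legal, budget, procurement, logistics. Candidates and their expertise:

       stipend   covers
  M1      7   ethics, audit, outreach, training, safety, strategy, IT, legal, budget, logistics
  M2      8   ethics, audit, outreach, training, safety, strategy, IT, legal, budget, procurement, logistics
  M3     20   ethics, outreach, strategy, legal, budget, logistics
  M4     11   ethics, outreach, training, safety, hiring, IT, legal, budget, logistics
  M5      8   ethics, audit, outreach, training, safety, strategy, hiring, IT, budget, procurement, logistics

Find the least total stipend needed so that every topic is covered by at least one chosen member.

M1, M5 cover every topic at stipend 7 + 8 = 15.
Any cover uses at least 2 members; among all covering selections none totals below 15.

15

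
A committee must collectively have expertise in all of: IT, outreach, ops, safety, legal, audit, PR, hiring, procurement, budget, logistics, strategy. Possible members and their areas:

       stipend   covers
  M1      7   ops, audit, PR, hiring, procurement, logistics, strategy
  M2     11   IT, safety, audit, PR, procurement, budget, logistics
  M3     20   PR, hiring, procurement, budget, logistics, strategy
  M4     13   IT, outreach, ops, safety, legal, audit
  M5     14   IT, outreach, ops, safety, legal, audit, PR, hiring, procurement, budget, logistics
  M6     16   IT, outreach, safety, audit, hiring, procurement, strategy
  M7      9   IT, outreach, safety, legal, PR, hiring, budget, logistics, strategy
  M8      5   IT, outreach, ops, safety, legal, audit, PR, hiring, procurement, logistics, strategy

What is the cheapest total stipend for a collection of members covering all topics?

M7, M8 cover every topic at stipend 9 + 5 = 14.
Any cover uses at least 2 members; among all covering selections none totals below 14.

14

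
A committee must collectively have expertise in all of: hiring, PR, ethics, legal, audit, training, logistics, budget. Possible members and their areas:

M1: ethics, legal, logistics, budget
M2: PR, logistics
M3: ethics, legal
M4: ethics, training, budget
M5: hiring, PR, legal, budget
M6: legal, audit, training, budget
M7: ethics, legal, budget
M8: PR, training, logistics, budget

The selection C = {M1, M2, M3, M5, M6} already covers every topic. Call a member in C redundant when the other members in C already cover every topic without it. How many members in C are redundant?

Drop M1: the rest still cover every topic — redundant.
Drop M2: the rest still cover every topic — redundant.
Drop M3: the rest still cover every topic — redundant.
Drop M5: hiring uncovered — not redundant.
Drop M6: audit, training uncovered — not redundant.
3 redundant: M1, M2, M3.

3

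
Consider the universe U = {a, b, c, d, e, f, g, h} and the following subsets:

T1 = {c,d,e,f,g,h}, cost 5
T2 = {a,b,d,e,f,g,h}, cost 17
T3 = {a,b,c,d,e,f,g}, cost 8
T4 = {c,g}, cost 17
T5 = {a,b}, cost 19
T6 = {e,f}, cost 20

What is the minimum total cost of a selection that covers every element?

13

T1, T3 cover every element at cost 5 + 8 = 13.
Any cover uses at least 2 sets; among all covering selections none totals below 13.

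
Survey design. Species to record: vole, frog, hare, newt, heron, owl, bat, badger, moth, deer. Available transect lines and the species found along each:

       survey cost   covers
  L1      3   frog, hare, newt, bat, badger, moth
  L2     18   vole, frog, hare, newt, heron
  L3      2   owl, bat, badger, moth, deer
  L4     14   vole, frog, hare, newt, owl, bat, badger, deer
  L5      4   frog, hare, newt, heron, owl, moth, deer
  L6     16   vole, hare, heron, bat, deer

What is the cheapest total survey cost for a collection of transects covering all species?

L4, L5 cover every species at survey cost 14 + 4 = 18.
Any cover uses at least 2 transects; among all covering selections none totals below 18.

18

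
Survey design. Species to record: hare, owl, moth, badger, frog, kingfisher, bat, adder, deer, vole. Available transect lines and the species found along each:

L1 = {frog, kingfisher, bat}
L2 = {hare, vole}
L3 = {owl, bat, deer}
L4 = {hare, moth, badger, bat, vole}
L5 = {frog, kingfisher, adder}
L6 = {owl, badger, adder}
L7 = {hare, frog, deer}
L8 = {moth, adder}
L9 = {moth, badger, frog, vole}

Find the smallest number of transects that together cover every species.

L3, L4, L5 together cover {hare, owl, moth, badger, frog, kingfisher, bat, adder, deer, vole} — every species.
No 2 of the 9 transects cover everything (all 36 pairs fall short), so 3 is minimum.

3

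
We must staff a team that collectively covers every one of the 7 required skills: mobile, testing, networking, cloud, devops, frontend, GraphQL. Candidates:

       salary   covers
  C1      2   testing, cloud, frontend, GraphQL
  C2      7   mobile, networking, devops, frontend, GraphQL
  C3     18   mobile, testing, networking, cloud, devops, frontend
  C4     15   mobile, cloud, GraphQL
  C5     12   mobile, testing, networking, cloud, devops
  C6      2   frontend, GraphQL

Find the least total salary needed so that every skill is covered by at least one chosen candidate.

C1, C2 cover every skill at salary 2 + 7 = 9.
Any cover uses at least 2 candidates; among all covering selections none totals below 9.

9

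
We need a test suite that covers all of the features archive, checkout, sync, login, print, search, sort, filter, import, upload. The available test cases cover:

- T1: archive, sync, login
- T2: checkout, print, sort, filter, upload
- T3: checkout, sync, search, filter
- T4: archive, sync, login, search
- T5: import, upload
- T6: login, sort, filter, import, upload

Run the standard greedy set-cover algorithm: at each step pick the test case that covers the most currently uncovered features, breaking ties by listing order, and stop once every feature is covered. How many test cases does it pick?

3

Pick 1: T2 covers 5 new features (checkout, print, sort, filter, upload).
Pick 2: T4 covers 4 new features (archive, sync, login, search).
Pick 3: T5 covers 1 new features (import).
Greedy uses 3 test cases.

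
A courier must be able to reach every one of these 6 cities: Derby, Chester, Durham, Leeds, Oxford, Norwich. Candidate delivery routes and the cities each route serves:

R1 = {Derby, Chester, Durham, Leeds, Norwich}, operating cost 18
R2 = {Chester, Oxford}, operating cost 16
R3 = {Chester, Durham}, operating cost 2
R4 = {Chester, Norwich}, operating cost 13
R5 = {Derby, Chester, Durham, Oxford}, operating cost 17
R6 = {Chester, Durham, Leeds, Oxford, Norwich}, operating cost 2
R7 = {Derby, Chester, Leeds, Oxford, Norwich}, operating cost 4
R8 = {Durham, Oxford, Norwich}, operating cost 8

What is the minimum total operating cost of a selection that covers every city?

6

R3, R7 cover every city at operating cost 2 + 4 = 6.
Any cover uses at least 2 routes; among all covering selections none totals below 6.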